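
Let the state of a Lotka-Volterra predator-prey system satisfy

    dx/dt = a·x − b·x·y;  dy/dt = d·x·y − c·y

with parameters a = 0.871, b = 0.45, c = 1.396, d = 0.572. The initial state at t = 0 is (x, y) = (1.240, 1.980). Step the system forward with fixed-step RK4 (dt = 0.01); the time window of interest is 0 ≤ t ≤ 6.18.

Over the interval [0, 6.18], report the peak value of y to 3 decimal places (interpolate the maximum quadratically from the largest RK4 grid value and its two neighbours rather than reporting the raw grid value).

max y = 3.833

t=0.000: state=(1.240, 1.980)
step 1 (dt=0.01): k1=(-0.025, -1.360), k2=(-0.021, -1.355), k3=(-0.021, -1.355), k4=(-0.017, -1.351); state += dt/6·(k1+2k2+2k3+k4)
t=0.010: state=(1.240, 1.966)
t=0.020: state=(1.240, 1.953)
t=0.030: state=(1.240, 1.940)
continuing one RK4 step at a time; state shown every 20 steps (Δt=0.2):
t=0.200: state=(1.250, 1.726)
t=0.400: state=(1.286, 1.509)
t=0.600: state=(1.348, 1.327)
t=0.800: state=(1.434, 1.176)
t=1.000: state=(1.544, 1.055)
t=1.200: state=(1.679, 0.959)
t=1.400: state=(1.839, 0.887)
t=1.600: state=(2.026, 0.837)
t=1.800: state=(2.240, 0.808)
t=2.000: state=(2.481, 0.800)
t=2.200: state=(2.746, 0.816)
t=2.400: state=(3.032, 0.859)
t=2.600: state=(3.330, 0.934)
t=2.800: state=(3.626, 1.052)
t=3.000: state=(3.898, 1.225)
t=3.200: state=(4.113, 1.466)
t=3.400: state=(4.231, 1.789)
t=3.600: state=(4.212, 2.196)
t=3.800: state=(4.030, 2.666)
t=4.000: state=(3.693, 3.140)
t=4.200: state=(3.252, 3.536)
t=4.400: state=(2.781, 3.777)
t=4.600: state=(2.348, 3.828)
t=4.800: state=(1.989, 3.708)
t=5.000: state=(1.713, 3.463)
t=5.200: state=(1.514, 3.149)
t=5.400: state=(1.378, 2.808)
t=5.600: state=(1.293, 2.474)
t=5.800: state=(1.250, 2.163)
t=6.000: state=(1.240, 1.886)
t=6.180: state=(1.256, 1.668)
largest grid value and its neighbours: y(4.540)=3.83262, y(4.550)=3.83306, y(4.560)=3.83304
parabola through these three points peaks at t≈4.555 with y≈3.83311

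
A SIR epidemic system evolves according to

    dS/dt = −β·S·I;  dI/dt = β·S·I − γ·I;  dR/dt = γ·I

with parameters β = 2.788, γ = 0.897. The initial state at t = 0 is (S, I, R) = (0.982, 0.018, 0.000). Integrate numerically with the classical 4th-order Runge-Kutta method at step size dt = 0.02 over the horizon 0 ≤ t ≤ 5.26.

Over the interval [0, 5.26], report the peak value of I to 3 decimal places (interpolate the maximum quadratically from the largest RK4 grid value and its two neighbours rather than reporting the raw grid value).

t=0.000: state=(0.982, 0.018, 0.000)
step 1 (dt=0.02): k1=(-0.049, 0.033, 0.016), k2=(-0.050, 0.034, 0.016), k3=(-0.050, 0.034, 0.016), k4=(-0.051, 0.034, 0.017); state += dt/6·(k1+2k2+2k3+k4)
t=0.020: state=(0.981, 0.019, 0.000)
t=0.040: state=(0.980, 0.019, 0.001)
t=0.060: state=(0.979, 0.020, 0.001)
continuing one RK4 step at a time; state shown every 10 steps (Δt=0.2):
t=0.200: state=(0.970, 0.026, 0.004)
t=0.400: state=(0.953, 0.037, 0.009)
t=0.600: state=(0.930, 0.052, 0.017)
t=0.800: state=(0.898, 0.073, 0.029)
t=1.000: state=(0.857, 0.099, 0.044)
t=1.200: state=(0.803, 0.132, 0.065)
t=1.400: state=(0.738, 0.170, 0.092)
t=1.600: state=(0.664, 0.210, 0.126)
t=1.800: state=(0.584, 0.249, 0.167)
t=2.000: state=(0.504, 0.281, 0.215)
t=2.200: state=(0.428, 0.305, 0.267)
t=2.400: state=(0.360, 0.317, 0.323)
t=2.600: state=(0.301, 0.319, 0.380)
t=2.800: state=(0.252, 0.311, 0.437)
t=3.000: state=(0.213, 0.295, 0.491)
t=3.200: state=(0.182, 0.276, 0.543)
t=3.400: state=(0.157, 0.253, 0.590)
t=3.600: state=(0.137, 0.229, 0.633)
t=3.800: state=(0.121, 0.206, 0.672)
t=4.000: state=(0.109, 0.184, 0.707)
t=4.200: state=(0.099, 0.163, 0.738)
t=4.400: state=(0.091, 0.143, 0.766)
t=4.600: state=(0.084, 0.126, 0.790)
t=4.800: state=(0.079, 0.110, 0.811)
t=5.000: state=(0.075, 0.096, 0.830)
t=5.200: state=(0.071, 0.083, 0.846)
t=5.260: state=(0.070, 0.080, 0.850)
largest grid value and its neighbours: I(2.500)=0.31917, I(2.520)=0.31925, I(2.540)=0.31922
parabola through these three points peaks at t≈2.525 with I≈0.31925

max I = 0.319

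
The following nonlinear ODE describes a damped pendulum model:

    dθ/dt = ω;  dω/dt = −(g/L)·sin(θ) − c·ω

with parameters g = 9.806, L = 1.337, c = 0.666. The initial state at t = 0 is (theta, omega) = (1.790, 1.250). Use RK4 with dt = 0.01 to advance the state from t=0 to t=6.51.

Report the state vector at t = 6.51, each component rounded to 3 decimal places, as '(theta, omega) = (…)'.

(theta, omega) = (-0.205, 0.212)

t=0.000: state=(1.790, 1.250)
step 1 (dt=0.01): k1=(1.250, -7.991), k2=(1.210, -7.955), k3=(1.210, -7.955), k4=(1.170, -7.919); state += dt/6·(k1+2k2+2k3+k4)
t=0.010: state=(1.802, 1.170)
t=0.020: state=(1.813, 1.092)
t=0.030: state=(1.824, 1.014)
continuing one RK4 step at a time; state shown every 25 steps (Δt=0.25):
t=0.250: state=(1.870, -0.556)
t=0.500: state=(1.530, -2.131)
t=0.750: state=(0.832, -3.344)
t=1.000: state=(-0.047, -3.441)
t=1.250: state=(-0.773, -2.200)
t=1.500: state=(-1.107, -0.465)
t=1.750: state=(-1.020, 1.107)
t=2.000: state=(-0.596, 2.167)
t=2.250: state=(-0.012, 2.326)
t=2.500: state=(0.486, 1.538)
t=2.750: state=(0.720, 0.306)
t=3.000: state=(0.647, -0.837)
t=3.250: state=(0.340, -1.521)
t=3.500: state=(-0.055, -1.517)
t=3.750: state=(-0.367, -0.904)
t=4.000: state=(-0.485, -0.037)
t=4.250: state=(-0.396, 0.710)
t=4.500: state=(-0.163, 1.073)
t=4.750: state=(0.100, 0.951)
t=5.000: state=(0.282, 0.464)
t=5.250: state=(0.323, -0.131)
t=5.500: state=(0.228, -0.584)
t=5.750: state=(0.057, -0.735)
t=6.000: state=(-0.112, -0.566)
t=6.250: state=(-0.209, -0.194)
t=6.500: state=(-0.207, 0.199)
t=6.510: state=(-0.205, 0.212)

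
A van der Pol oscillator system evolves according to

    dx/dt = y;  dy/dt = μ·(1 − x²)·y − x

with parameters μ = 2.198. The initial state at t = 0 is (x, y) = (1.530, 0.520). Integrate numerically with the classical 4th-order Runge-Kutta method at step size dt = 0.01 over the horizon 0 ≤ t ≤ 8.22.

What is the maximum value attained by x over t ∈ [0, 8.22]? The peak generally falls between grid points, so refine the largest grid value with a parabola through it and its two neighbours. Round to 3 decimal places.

t=0.000: state=(1.530, 0.520)
step 1 (dt=0.01): k1=(0.520, -3.063), k2=(0.505, -3.029), k3=(0.505, -3.029), k4=(0.490, -2.995); state += dt/6·(k1+2k2+2k3+k4)
t=0.010: state=(1.535, 0.490)
t=0.020: state=(1.540, 0.460)
t=0.030: state=(1.544, 0.431)
continuing one RK4 step at a time; state shown every 50 steps (Δt=0.5):
t=0.500: state=(1.538, -0.287)
t=1.000: state=(1.331, -0.525)
t=1.500: state=(0.999, -0.847)
t=2.000: state=(0.372, -1.896)
t=2.500: state=(-1.210, -3.880)
t=3.000: state=(-2.019, -0.029)
t=3.500: state=(-1.915, 0.302)
t=4.000: state=(-1.749, 0.360)
t=4.500: state=(-1.552, 0.437)
t=5.000: state=(-1.301, 0.581)
t=5.500: state=(-0.937, 0.937)
t=6.000: state=(-0.220, 2.232)
t=6.500: state=(1.483, 3.298)
t=7.000: state=(2.018, -0.102)
t=7.500: state=(1.893, -0.312)
t=8.000: state=(1.724, -0.369)
t=8.220: state=(1.639, -0.400)
largest grid value and its neighbours: x(6.930)=2.02103, x(6.940)=2.02109, x(6.950)=2.02095
parabola through these three points peaks at t≈6.938 with x≈2.02110

max x = 2.021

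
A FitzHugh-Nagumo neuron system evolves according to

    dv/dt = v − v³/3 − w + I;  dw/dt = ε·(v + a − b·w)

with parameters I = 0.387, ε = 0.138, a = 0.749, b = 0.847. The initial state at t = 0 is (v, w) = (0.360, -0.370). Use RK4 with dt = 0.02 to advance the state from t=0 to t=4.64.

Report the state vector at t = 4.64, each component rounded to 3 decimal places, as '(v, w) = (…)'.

t=0.000: state=(0.360, -0.370)
step 1 (dt=0.02): k1=(1.101, 0.196), k2=(1.109, 0.198), k3=(1.109, 0.198), k4=(1.117, 0.199); state += dt/6·(k1+2k2+2k3+k4)
t=0.020: state=(0.382, -0.366)
t=0.040: state=(0.405, -0.362)
t=0.060: state=(0.427, -0.358)
continuing one RK4 step at a time; state shown every 10 steps (Δt=0.2):
t=0.200: state=(0.595, -0.328)
t=0.400: state=(0.852, -0.280)
t=0.600: state=(1.112, -0.227)
t=0.800: state=(1.349, -0.167)
t=1.000: state=(1.540, -0.103)
t=1.200: state=(1.674, -0.037)
t=1.400: state=(1.757, 0.032)
t=1.600: state=(1.800, 0.100)
t=1.800: state=(1.817, 0.167)
t=2.000: state=(1.817, 0.234)
t=2.200: state=(1.807, 0.298)
t=2.400: state=(1.790, 0.361)
t=2.600: state=(1.769, 0.421)
t=2.800: state=(1.746, 0.480)
t=3.000: state=(1.721, 0.537)
t=3.200: state=(1.695, 0.591)
t=3.400: state=(1.668, 0.644)
t=3.600: state=(1.641, 0.695)
t=3.800: state=(1.613, 0.743)
t=4.000: state=(1.584, 0.790)
t=4.200: state=(1.555, 0.835)
t=4.400: state=(1.525, 0.878)
t=4.600: state=(1.495, 0.920)
t=4.640: state=(1.489, 0.928)

(v, w) = (1.489, 0.928)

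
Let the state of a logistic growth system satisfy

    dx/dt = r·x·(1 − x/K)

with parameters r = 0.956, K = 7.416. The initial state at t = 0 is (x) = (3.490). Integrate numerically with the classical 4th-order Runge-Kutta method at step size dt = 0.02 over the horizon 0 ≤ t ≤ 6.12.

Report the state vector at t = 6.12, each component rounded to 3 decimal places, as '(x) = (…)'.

(x) = (7.392)

t=0.000: state=(3.490)
step 1 (dt=0.02): k1=(1.766), k2=(1.767), k3=(1.767), k4=(1.768); state += dt/6·(k1+2k2+2k3+k4)
t=0.020: state=(3.525)
t=0.040: state=(3.561)
t=0.060: state=(3.596)
continuing one RK4 step at a time; state shown every 10 steps (Δt=0.2):
t=0.200: state=(3.844)
t=0.400: state=(4.196)
t=0.600: state=(4.539)
t=0.800: state=(4.868)
t=1.000: state=(5.177)
t=1.200: state=(5.464)
t=1.400: state=(5.727)
t=1.600: state=(5.963)
t=1.800: state=(6.173)
t=2.000: state=(6.359)
t=2.200: state=(6.521)
t=2.400: state=(6.661)
t=2.600: state=(6.781)
t=2.800: state=(6.883)
t=3.000: state=(6.971)
t=3.200: state=(7.044)
t=3.400: state=(7.106)
t=3.600: state=(7.158)
t=3.800: state=(7.202)
t=4.000: state=(7.238)
t=4.200: state=(7.269)
t=4.400: state=(7.294)
t=4.600: state=(7.315)
t=4.800: state=(7.332)
t=5.000: state=(7.347)
t=5.200: state=(7.359)
t=5.400: state=(7.369)
t=5.600: state=(7.377)
t=5.800: state=(7.384)
t=6.000: state=(7.389)
t=6.120: state=(7.392)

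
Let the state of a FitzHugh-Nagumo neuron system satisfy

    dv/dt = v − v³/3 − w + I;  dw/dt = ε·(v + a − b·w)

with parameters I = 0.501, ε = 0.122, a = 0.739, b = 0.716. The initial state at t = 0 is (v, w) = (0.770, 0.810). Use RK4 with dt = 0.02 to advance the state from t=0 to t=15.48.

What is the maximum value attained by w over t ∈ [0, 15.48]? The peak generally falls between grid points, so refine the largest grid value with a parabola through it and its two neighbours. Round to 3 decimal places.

t=0.000: state=(0.770, 0.810)
step 1 (dt=0.02): k1=(0.309, 0.113), k2=(0.309, 0.114), k3=(0.309, 0.114), k4=(0.309, 0.114); state += dt/6·(k1+2k2+2k3+k4)
t=0.020: state=(0.776, 0.812)
t=0.040: state=(0.782, 0.815)
t=0.060: state=(0.789, 0.817)
continuing one RK4 step at a time; state shown every 25 steps (Δt=0.5):
t=0.500: state=(0.922, 0.870)
t=1.000: state=(1.054, 0.936)
t=1.500: state=(1.146, 1.006)
t=2.000: state=(1.193, 1.077)
t=2.500: state=(1.200, 1.147)
t=3.000: state=(1.174, 1.213)
t=3.500: state=(1.124, 1.274)
t=4.000: state=(1.052, 1.329)
t=4.500: state=(0.959, 1.376)
t=5.000: state=(0.840, 1.415)
t=5.500: state=(0.682, 1.445)
t=6.000: state=(0.461, 1.461)
t=6.500: state=(0.127, 1.461)
t=7.000: state=(-0.405, 1.436)
t=7.500: state=(-1.149, 1.372)
t=8.000: state=(-1.740, 1.270)
t=8.500: state=(-1.941, 1.148)
t=9.000: state=(-1.961, 1.026)
t=9.500: state=(-1.934, 0.910)
t=10.000: state=(-1.897, 0.801)
t=10.500: state=(-1.857, 0.699)
t=11.000: state=(-1.817, 0.603)
t=11.500: state=(-1.777, 0.514)
t=12.000: state=(-1.737, 0.432)
t=12.500: state=(-1.698, 0.355)
t=13.000: state=(-1.658, 0.284)
t=13.500: state=(-1.619, 0.218)
t=14.000: state=(-1.580, 0.157)
t=14.500: state=(-1.541, 0.102)
t=15.000: state=(-1.502, 0.051)
t=15.480: state=(-1.465, 0.006)
largest grid value and its neighbours: w(6.240)=1.46383, w(6.260)=1.46384, w(6.280)=1.46382
parabola through these three points peaks at t≈6.256 with w≈1.46384

max w = 1.464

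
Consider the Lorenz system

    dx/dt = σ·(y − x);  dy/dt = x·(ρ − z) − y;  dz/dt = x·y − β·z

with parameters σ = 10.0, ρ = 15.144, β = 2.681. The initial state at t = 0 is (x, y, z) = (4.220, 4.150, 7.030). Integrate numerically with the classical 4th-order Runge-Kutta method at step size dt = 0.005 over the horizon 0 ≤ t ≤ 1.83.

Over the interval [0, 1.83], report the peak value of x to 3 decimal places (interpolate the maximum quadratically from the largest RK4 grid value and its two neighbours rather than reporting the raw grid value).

t=0.000: state=(4.220, 4.150, 7.030)
step 1 (dt=0.005): k1=(-0.700, 30.091, -1.334), k2=(0.070, 30.016, -1.015), k3=(0.049, 30.028, -1.010), k4=(0.799, 29.964, -0.686); state += dt/6·(k1+2k2+2k3+k4)
t=0.005: state=(4.220, 4.300, 7.025)
t=0.010: state=(4.228, 4.450, 7.023)
t=0.015: state=(4.242, 4.599, 7.025)
continuing one RK4 step at a time; state shown every 20 steps (Δt=0.1):
t=0.100: state=(5.290, 7.216, 7.722)
t=0.200: state=(7.644, 10.161, 10.972)
t=0.300: state=(9.516, 10.261, 16.551)
t=0.400: state=(8.638, 6.315, 19.532)
t=0.500: state=(5.837, 3.076, 17.787)
t=0.600: state=(3.703, 2.269, 14.628)
t=0.700: state=(2.896, 2.637, 11.857)
t=0.800: state=(3.058, 3.601, 9.861)
t=0.900: state=(3.952, 5.198, 8.883)
t=1.000: state=(5.541, 7.443, 9.445)
t=1.100: state=(7.556, 9.486, 12.229)
t=1.200: state=(8.833, 9.165, 16.388)
t=1.300: state=(8.013, 6.207, 18.367)
t=1.400: state=(5.887, 3.789, 16.997)
t=1.500: state=(4.242, 3.124, 14.448)
t=1.600: state=(3.641, 3.517, 12.150)
t=1.700: state=(3.912, 4.549, 10.603)
t=1.800: state=(4.873, 6.137, 10.162)
t=1.830: state=(5.276, 6.692, 10.316)
largest grid value and its neighbours: x(0.320)=9.60051, x(0.325)=9.60095, x(0.330)=9.59290
parabola through these three points peaks at t≈0.323 with x≈9.60180

max x = 9.602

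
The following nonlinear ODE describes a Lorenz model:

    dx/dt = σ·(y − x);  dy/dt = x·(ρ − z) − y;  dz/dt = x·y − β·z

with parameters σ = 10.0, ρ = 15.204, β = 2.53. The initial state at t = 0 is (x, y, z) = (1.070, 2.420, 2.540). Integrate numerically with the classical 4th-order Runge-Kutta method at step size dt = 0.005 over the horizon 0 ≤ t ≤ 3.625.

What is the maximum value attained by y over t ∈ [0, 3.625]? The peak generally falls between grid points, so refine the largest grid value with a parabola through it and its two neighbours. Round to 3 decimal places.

max y = 13.768

t=0.000: state=(1.070, 2.420, 2.540)
step 1 (dt=0.005): k1=(13.500, 11.130, -3.837), k2=(13.441, 11.541, -3.700), k3=(13.452, 11.537, -3.700), k4=(13.404, 11.946, -3.562); state += dt/6·(k1+2k2+2k3+k4)
t=0.005: state=(1.137, 2.478, 2.522)
t=0.010: state=(1.204, 2.539, 2.504)
t=0.015: state=(1.271, 2.605, 2.489)
continuing one RK4 step at a time; state shown every 40 steps (Δt=0.2):
t=0.200: state=(4.979, 8.141, 4.035)
t=0.400: state=(11.499, 11.747, 19.800)
t=0.600: state=(3.904, 0.045, 18.358)
t=0.800: state=(0.378, -0.072, 11.025)
t=1.000: state=(0.114, 0.131, 6.648)
t=1.200: state=(0.273, 0.430, 4.016)
t=1.400: state=(0.941, 1.554, 2.511)
t=1.600: state=(3.570, 5.940, 2.795)
t=1.800: state=(10.656, 13.737, 14.703)
t=2.000: state=(6.143, 1.102, 20.770)
t=2.200: state=(0.632, -0.245, 12.535)
t=2.400: state=(0.005, -0.060, 7.553)
t=2.600: state=(-0.074, -0.117, 4.554)
t=2.800: state=(-0.249, -0.409, 2.752)
t=3.000: state=(-0.945, -1.595, 1.749)
t=3.200: state=(-3.782, -6.359, 2.477)
t=3.400: state=(-11.168, -13.888, 16.017)
t=3.600: state=(-5.457, -0.430, 20.360)
t=3.625: state=(-4.275, 0.127, 19.128)
largest grid value and its neighbours: y(1.785)=13.73861, y(1.790)=13.76479, y(1.795)=13.76447
parabola through these three points peaks at t≈1.792 with y≈13.76795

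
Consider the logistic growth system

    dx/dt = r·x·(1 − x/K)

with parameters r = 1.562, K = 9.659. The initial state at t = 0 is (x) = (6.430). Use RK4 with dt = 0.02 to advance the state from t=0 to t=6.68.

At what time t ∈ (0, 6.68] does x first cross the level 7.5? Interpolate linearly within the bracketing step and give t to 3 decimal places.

t=0.000: state=(6.430)
step 1 (dt=0.02): k1=(3.358), k2=(3.340), k3=(3.340), k4=(3.322); state += dt/6·(k1+2k2+2k3+k4)
t=0.020: state=(6.497)
t=0.040: state=(6.563)
t=0.060: state=(6.628)
t=0.340: state=(7.457)
next step: t=0.360: state=(7.510) — x has crossed 7.5
linear interpolation between t=0.340 (7.45716) and t=0.360 (7.50981) → t≈0.356

t = 0.356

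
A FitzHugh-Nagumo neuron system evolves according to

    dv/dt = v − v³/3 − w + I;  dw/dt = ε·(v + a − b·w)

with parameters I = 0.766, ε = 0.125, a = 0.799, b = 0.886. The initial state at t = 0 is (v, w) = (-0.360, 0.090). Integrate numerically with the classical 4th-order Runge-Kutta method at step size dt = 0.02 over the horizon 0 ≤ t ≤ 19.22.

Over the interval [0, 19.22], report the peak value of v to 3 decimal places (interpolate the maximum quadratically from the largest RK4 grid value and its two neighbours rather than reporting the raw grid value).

t=0.000: state=(-0.360, 0.090)
step 1 (dt=0.02): k1=(0.332, 0.045), k2=(0.334, 0.045), k3=(0.334, 0.045), k4=(0.336, 0.046); state += dt/6·(k1+2k2+2k3+k4)
t=0.020: state=(-0.353, 0.091)
t=0.040: state=(-0.347, 0.092)
t=0.060: state=(-0.340, 0.093)
continuing one RK4 step at a time; state shown every 50 steps (Δt=1):
t=1.000: state=(0.149, 0.159)
t=2.000: state=(1.176, 0.313)
t=3.000: state=(1.765, 0.559)
t=4.000: state=(1.754, 0.805)
t=5.000: state=(1.655, 1.017)
t=6.000: state=(1.545, 1.194)
t=7.000: state=(1.430, 1.340)
t=8.000: state=(1.308, 1.456)
t=9.000: state=(1.173, 1.544)
t=10.000: state=(1.016, 1.607)
t=11.000: state=(0.813, 1.641)
t=12.000: state=(0.498, 1.643)
t=13.000: state=(-0.149, 1.590)
t=14.000: state=(-1.407, 1.427)
t=15.000: state=(-1.888, 1.166)
t=16.000: state=(-1.840, 0.916)
t=17.000: state=(-1.748, 0.703)
t=18.000: state=(-1.652, 0.522)
t=19.000: state=(-1.557, 0.372)
t=19.220: state=(-1.536, 0.343)
largest grid value and its neighbours: v(3.340)=1.78685, v(3.360)=1.78690, v(3.380)=1.78685
parabola through these three points peaks at t≈3.360 with v≈1.78690

max v = 1.787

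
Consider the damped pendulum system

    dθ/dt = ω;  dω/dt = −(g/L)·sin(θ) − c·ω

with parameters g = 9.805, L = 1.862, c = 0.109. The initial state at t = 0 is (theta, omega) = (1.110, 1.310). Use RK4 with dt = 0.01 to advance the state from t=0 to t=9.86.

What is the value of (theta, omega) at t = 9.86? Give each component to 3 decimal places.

t=0.000: state=(1.110, 1.310)
step 1 (dt=0.01): k1=(1.310, -4.859), k2=(1.286, -4.872), k3=(1.286, -4.872), k4=(1.261, -4.884); state += dt/6·(k1+2k2+2k3+k4)
t=0.010: state=(1.123, 1.261)
t=0.020: state=(1.135, 1.212)
t=0.030: state=(1.147, 1.163)
continuing one RK4 step at a time; state shown every 50 steps (Δt=0.5):
t=0.500: state=(1.140, -1.171)
t=1.000: state=(0.094, -2.639)
t=1.500: state=(-0.993, -1.304)
t=2.000: state=(-1.048, 1.070)
t=2.500: state=(-0.080, 2.441)
t=3.000: state=(0.920, 1.179)
t=3.500: state=(0.943, -1.073)
t=4.000: state=(0.018, -2.260)
t=4.500: state=(-0.876, -0.978)
t=5.000: state=(-0.826, 1.142)
t=5.500: state=(0.071, 2.077)
t=6.000: state=(0.844, 0.727)
t=6.500: state=(0.700, -1.241)
t=7.000: state=(-0.173, -1.876)
t=7.500: state=(-0.811, -0.447)
t=8.000: state=(-0.563, 1.340)
t=8.500: state=(0.276, 1.648)
t=9.000: state=(0.769, 0.153)
t=9.500: state=(0.419, -1.415)
t=9.860: state=(-0.158, -1.606)

(theta, omega) = (-0.158, -1.606)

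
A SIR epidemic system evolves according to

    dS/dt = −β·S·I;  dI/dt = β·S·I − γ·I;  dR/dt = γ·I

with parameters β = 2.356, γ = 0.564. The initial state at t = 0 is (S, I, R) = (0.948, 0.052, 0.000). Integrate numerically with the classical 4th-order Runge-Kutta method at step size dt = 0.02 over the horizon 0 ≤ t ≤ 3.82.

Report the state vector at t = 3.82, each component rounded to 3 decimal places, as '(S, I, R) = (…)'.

t=0.000: state=(0.948, 0.052, 0.000)
step 1 (dt=0.02): k1=(-0.116, 0.087, 0.029), k2=(-0.118, 0.088, 0.030), k3=(-0.118, 0.088, 0.030), k4=(-0.120, 0.089, 0.030); state += dt/6·(k1+2k2+2k3+k4)
t=0.020: state=(0.946, 0.054, 0.001)
t=0.040: state=(0.943, 0.056, 0.001)
t=0.060: state=(0.941, 0.057, 0.002)
continuing one RK4 step at a time; state shown every 10 steps (Δt=0.2):
t=0.200: state=(0.921, 0.072, 0.007)
t=0.400: state=(0.885, 0.099, 0.017)
t=0.600: state=(0.838, 0.132, 0.029)
t=0.800: state=(0.780, 0.173, 0.047)
t=1.000: state=(0.711, 0.220, 0.069)
t=1.200: state=(0.634, 0.270, 0.096)
t=1.400: state=(0.552, 0.319, 0.130)
t=1.600: state=(0.470, 0.362, 0.168)
t=1.800: state=(0.393, 0.396, 0.211)
t=2.000: state=(0.324, 0.419, 0.257)
t=2.200: state=(0.265, 0.430, 0.305)
t=2.400: state=(0.216, 0.430, 0.354)
t=2.600: state=(0.177, 0.421, 0.402)
t=2.800: state=(0.146, 0.406, 0.448)
t=3.000: state=(0.121, 0.386, 0.493)
t=3.200: state=(0.101, 0.363, 0.535)
t=3.400: state=(0.086, 0.339, 0.575)
t=3.600: state=(0.074, 0.315, 0.612)
t=3.800: state=(0.064, 0.290, 0.646)
t=3.820: state=(0.063, 0.288, 0.649)

(S, I, R) = (0.063, 0.288, 0.649)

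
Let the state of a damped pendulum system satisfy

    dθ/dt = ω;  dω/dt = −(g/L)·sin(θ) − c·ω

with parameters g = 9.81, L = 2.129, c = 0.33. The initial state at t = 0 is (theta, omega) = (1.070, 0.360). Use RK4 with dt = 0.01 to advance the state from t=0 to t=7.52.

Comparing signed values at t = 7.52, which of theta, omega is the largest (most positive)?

t=0.000: state=(1.070, 0.360)
step 1 (dt=0.01): k1=(0.360, -4.161), k2=(0.339, -4.158), k3=(0.339, -4.158), k4=(0.318, -4.155); state += dt/6·(k1+2k2+2k3+k4)
t=0.010: state=(1.073, 0.318)
t=0.020: state=(1.076, 0.277)
t=0.030: state=(1.079, 0.235)
continuing one RK4 step at a time; state shown every 25 steps (Δt=0.25):
t=0.250: state=(1.033, -0.639)
t=0.500: state=(0.765, -1.462)
t=0.750: state=(0.332, -1.924)
t=1.000: state=(-0.153, -1.865)
t=1.250: state=(-0.559, -1.319)
t=1.500: state=(-0.791, -0.510)
t=1.750: state=(-0.811, 0.338)
t=2.000: state=(-0.633, 1.053)
t=2.250: state=(-0.309, 1.475)
t=2.500: state=(0.070, 1.487)
t=2.750: state=(0.401, 1.101)
t=3.000: state=(0.600, 0.470)
t=3.250: state=(0.631, -0.219)
t=3.500: state=(0.500, -0.804)
t=3.750: state=(0.249, -1.149)
t=4.000: state=(-0.047, -1.167)
t=4.250: state=(-0.308, -0.871)
t=4.500: state=(-0.466, -0.374)
t=4.750: state=(-0.490, 0.176)
t=5.000: state=(-0.385, 0.640)
t=5.250: state=(-0.187, 0.905)
t=5.500: state=(0.045, 0.910)
t=5.750: state=(0.247, 0.670)
t=6.000: state=(0.367, 0.273)
t=6.250: state=(0.381, -0.162)
t=6.500: state=(0.293, -0.521)
t=6.750: state=(0.134, -0.717)
t=7.000: state=(-0.048, -0.706)
t=7.250: state=(-0.203, -0.506)
t=7.500: state=(-0.291, -0.187)
t=7.520: state=(-0.295, -0.159)
compare at T: theta=-0.295, omega=-0.159

largest component: omega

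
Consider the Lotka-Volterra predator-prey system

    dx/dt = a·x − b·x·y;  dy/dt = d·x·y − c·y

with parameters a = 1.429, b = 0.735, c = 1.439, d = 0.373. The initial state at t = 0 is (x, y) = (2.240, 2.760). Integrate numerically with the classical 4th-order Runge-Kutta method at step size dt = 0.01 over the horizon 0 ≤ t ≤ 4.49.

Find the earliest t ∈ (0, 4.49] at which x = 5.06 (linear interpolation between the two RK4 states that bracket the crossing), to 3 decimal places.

t=0.000: state=(2.240, 2.760)
step 1 (dt=0.01): k1=(-1.343, -1.666), k2=(-1.325, -1.667), k3=(-1.325, -1.667), k4=(-1.308, -1.669); state += dt/6·(k1+2k2+2k3+k4)
t=0.010: state=(2.227, 2.743)
t=0.020: state=(2.214, 2.727)
t=0.030: state=(2.201, 2.710)
continuing one RK4 step at a time; state shown every 20 steps (Δt=0.2):
t=0.200: state=(2.036, 2.426)
t=0.400: state=(1.943, 2.109)
t=0.600: state=(1.937, 1.827)
t=0.800: state=(2.007, 1.586)
t=1.000: state=(2.147, 1.388)
t=1.200: state=(2.358, 1.231)
t=1.400: state=(2.643, 1.112)
t=1.600: state=(3.007, 1.029)
t=1.800: state=(3.453, 0.981)
t=2.000: state=(3.983, 0.971)
t=2.200: state=(4.588, 1.002)
t=2.340: state=(5.043, 1.053)
next step: t=2.350: state=(5.076, 1.058) — x has crossed 5.06
linear interpolation between t=2.340 (5.04296) and t=2.350 (5.07601) → t≈2.345

t = 2.345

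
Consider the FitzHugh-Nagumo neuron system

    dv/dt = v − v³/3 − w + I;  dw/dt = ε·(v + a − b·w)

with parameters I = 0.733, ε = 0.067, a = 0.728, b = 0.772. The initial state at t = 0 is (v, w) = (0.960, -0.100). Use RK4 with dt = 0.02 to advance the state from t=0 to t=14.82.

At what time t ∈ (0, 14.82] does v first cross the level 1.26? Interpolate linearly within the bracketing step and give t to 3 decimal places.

t=0.000: state=(0.960, -0.100)
step 1 (dt=0.02): k1=(1.498, 0.118), k2=(1.498, 0.119), k3=(1.498, 0.119), k4=(1.497, 0.120); state += dt/6·(k1+2k2+2k3+k4)
t=0.020: state=(0.990, -0.098)
t=0.040: state=(1.020, -0.095)
t=0.060: state=(1.050, -0.093)
t=0.200: state=(1.253, -0.074)
next step: t=0.220: state=(1.281, -0.072) — v has crossed 1.26
linear interpolation between t=0.200 (1.25342) and t=0.220 (1.28131) → t≈0.205

t = 0.205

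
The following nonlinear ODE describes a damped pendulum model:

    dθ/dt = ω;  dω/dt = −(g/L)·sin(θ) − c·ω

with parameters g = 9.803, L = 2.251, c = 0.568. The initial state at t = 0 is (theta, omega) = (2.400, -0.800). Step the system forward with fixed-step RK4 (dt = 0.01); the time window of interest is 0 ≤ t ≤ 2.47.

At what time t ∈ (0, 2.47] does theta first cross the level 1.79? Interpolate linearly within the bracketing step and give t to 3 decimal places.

t = 0.438

t=0.000: state=(2.400, -0.800)
step 1 (dt=0.01): k1=(-0.800, -2.487), k2=(-0.812, -2.493), k3=(-0.812, -2.493), k4=(-0.825, -2.499); state += dt/6·(k1+2k2+2k3+k4)
t=0.010: state=(2.392, -0.825)
t=0.020: state=(2.384, -0.850)
t=0.030: state=(2.375, -0.875)
continuing one RK4 step at a time; state shown every 10 steps (Δt=0.1):
t=0.100: state=(2.307, -1.055)
t=0.200: state=(2.188, -1.326)
t=0.300: state=(2.041, -1.615)
t=0.400: state=(1.865, -1.917)
t=0.430: state=(1.806, -2.010)
next step: t=0.440: state=(1.786, -2.041) — theta has crossed 1.79
linear interpolation between t=0.430 (1.80607) and t=0.440 (1.78582) → t≈0.438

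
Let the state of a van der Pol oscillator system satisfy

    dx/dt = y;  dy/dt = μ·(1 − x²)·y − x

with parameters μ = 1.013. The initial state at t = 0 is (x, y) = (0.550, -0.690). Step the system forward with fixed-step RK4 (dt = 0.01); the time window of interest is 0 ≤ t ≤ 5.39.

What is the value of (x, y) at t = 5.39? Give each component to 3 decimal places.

t=0.000: state=(0.550, -0.690)
step 1 (dt=0.01): k1=(-0.690, -1.038), k2=(-0.695, -1.040), k3=(-0.695, -1.040), k4=(-0.700, -1.043); state += dt/6·(k1+2k2+2k3+k4)
t=0.010: state=(0.543, -0.700)
t=0.020: state=(0.536, -0.711)
t=0.030: state=(0.529, -0.721)
continuing one RK4 step at a time; state shown every 20 steps (Δt=0.2):
t=0.200: state=(0.390, -0.910)
t=0.400: state=(0.184, -1.160)
t=0.600: state=(-0.075, -1.432)
t=0.800: state=(-0.388, -1.683)
t=1.000: state=(-0.740, -1.811)
t=1.200: state=(-1.094, -1.680)
t=1.400: state=(-1.393, -1.263)
t=1.600: state=(-1.591, -0.716)
t=1.800: state=(-1.683, -0.229)
t=2.000: state=(-1.692, 0.125)
t=2.200: state=(-1.641, 0.368)
t=2.400: state=(-1.549, 0.543)
t=2.600: state=(-1.425, 0.690)
t=2.800: state=(-1.273, 0.833)
t=3.000: state=(-1.091, 0.996)
t=3.200: state=(-0.872, 1.200)
t=3.400: state=(-0.606, 1.470)
t=3.600: state=(-0.279, 1.823)
t=3.800: state=(0.128, 2.243)
t=4.000: state=(0.614, 2.586)
t=4.200: state=(1.135, 2.523)
t=4.400: state=(1.581, 1.859)
t=4.600: state=(1.862, 0.952)
t=4.800: state=(1.977, 0.252)
t=5.000: state=(1.982, -0.160)
t=5.200: state=(1.925, -0.389)
t=5.390: state=(1.838, -0.522)

(x, y) = (1.838, -0.522)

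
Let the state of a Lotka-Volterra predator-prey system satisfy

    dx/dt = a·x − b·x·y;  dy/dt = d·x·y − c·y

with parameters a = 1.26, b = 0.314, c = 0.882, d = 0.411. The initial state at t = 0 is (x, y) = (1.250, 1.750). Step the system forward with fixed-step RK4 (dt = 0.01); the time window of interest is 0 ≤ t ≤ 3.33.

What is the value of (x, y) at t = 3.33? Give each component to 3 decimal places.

t=0.000: state=(1.250, 1.750)
step 1 (dt=0.01): k1=(0.888, -0.644), k2=(0.893, -0.640), k3=(0.893, -0.640), k4=(0.897, -0.636); state += dt/6·(k1+2k2+2k3+k4)
t=0.010: state=(1.259, 1.744)
t=0.020: state=(1.268, 1.737)
t=0.030: state=(1.277, 1.731)
continuing one RK4 step at a time; state shown every 20 steps (Δt=0.2):
t=0.200: state=(1.446, 1.638)
t=0.400: state=(1.683, 1.562)
t=0.600: state=(1.966, 1.520)
t=0.800: state=(2.300, 1.518)
t=1.000: state=(2.687, 1.562)
t=1.200: state=(3.125, 1.662)
t=1.400: state=(3.604, 1.836)
t=1.600: state=(4.099, 2.113)
t=1.800: state=(4.562, 2.530)
t=2.000: state=(4.919, 3.134)
t=2.200: state=(5.070, 3.968)
t=2.400: state=(4.923, 5.027)
t=2.600: state=(4.452, 6.208)
t=2.800: state=(3.744, 7.296)
t=3.000: state=(2.968, 8.058)
t=3.200: state=(2.274, 8.371)
t=3.330: state=(1.903, 8.343)

(x, y) = (1.903, 8.343)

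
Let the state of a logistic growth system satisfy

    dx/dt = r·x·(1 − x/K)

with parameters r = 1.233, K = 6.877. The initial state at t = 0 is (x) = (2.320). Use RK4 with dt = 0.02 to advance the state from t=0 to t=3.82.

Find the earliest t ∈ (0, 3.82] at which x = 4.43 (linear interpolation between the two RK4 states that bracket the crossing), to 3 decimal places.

t = 1.029

t=0.000: state=(2.320)
step 1 (dt=0.02): k1=(1.896), k2=(1.903), k3=(1.903), k4=(1.911); state += dt/6·(k1+2k2+2k3+k4)
t=0.020: state=(2.358)
t=0.040: state=(2.396)
t=0.060: state=(2.435)
continuing one RK4 step at a time; state shown every 10 steps (Δt=0.2):
t=0.200: state=(2.713)
t=0.400: state=(3.127)
t=0.600: state=(3.550)
t=0.800: state=(3.969)
t=1.000: state=(4.374)
t=1.020: state=(4.413)
next step: t=1.040: state=(4.452) — x has crossed 4.43
linear interpolation between t=1.020 (4.41267) and t=1.040 (4.45153) → t≈1.029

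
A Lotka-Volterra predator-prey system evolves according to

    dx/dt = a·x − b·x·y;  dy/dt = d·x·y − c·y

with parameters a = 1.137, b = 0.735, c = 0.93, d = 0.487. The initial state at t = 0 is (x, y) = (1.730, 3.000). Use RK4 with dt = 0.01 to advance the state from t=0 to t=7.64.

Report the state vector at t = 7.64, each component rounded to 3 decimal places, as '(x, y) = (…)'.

(x, y) = (0.754, 1.836)

t=0.000: state=(1.730, 3.000)
step 1 (dt=0.01): k1=(-1.848, -0.262), k2=(-1.836, -0.276), k3=(-1.836, -0.276), k4=(-1.825, -0.289); state += dt/6·(k1+2k2+2k3+k4)
t=0.010: state=(1.712, 2.997)
t=0.020: state=(1.694, 2.994)
t=0.030: state=(1.676, 2.991)
continuing one RK4 step at a time; state shown every 25 steps (Δt=0.25):
t=0.250: state=(1.339, 2.862)
t=0.500: state=(1.074, 2.624)
t=0.750: state=(0.903, 2.344)
t=1.000: state=(0.801, 2.060)
t=1.250: state=(0.748, 1.793)
t=1.500: state=(0.731, 1.554)
t=1.750: state=(0.744, 1.347)
t=2.000: state=(0.785, 1.171)
t=2.250: state=(0.853, 1.025)
t=2.500: state=(0.949, 0.907)
t=2.750: state=(1.077, 0.813)
t=3.000: state=(1.241, 0.741)
t=3.250: state=(1.446, 0.692)
t=3.500: state=(1.697, 0.664)
t=3.750: state=(1.998, 0.658)
t=4.000: state=(2.349, 0.679)
t=4.250: state=(2.743, 0.734)
t=4.500: state=(3.159, 0.833)
t=4.750: state=(3.553, 0.994)
t=5.000: state=(3.851, 1.238)
t=5.250: state=(3.955, 1.582)
t=5.500: state=(3.781, 2.014)
t=5.750: state=(3.327, 2.466)
t=6.000: state=(2.712, 2.825)
t=6.250: state=(2.104, 3.000)
t=6.500: state=(1.610, 2.976)
t=6.750: state=(1.255, 2.804)
t=7.000: state=(1.019, 2.550)
t=7.250: state=(0.870, 2.266)
t=7.500: state=(0.782, 1.985)
t=7.640: state=(0.754, 1.836)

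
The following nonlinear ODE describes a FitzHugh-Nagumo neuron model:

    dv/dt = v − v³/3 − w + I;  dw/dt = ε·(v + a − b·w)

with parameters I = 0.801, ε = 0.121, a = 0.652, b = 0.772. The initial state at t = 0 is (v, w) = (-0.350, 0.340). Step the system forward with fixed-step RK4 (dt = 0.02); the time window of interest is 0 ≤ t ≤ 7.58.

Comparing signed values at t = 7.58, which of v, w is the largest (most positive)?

t=0.000: state=(-0.350, 0.340)
step 1 (dt=0.02): k1=(0.125, 0.005), k2=(0.126, 0.005), k3=(0.126, 0.005), k4=(0.127, 0.005); state += dt/6·(k1+2k2+2k3+k4)
t=0.020: state=(-0.347, 0.340)
t=0.040: state=(-0.345, 0.340)
t=0.060: state=(-0.342, 0.340)
continuing one RK4 step at a time; state shown every 25 steps (Δt=0.5):
t=0.500: state=(-0.272, 0.344)
t=1.000: state=(-0.153, 0.355)
t=1.500: state=(0.033, 0.373)
t=2.000: state=(0.323, 0.404)
t=2.500: state=(0.742, 0.456)
t=3.000: state=(1.221, 0.532)
t=3.500: state=(1.563, 0.629)
t=4.000: state=(1.701, 0.736)
t=4.500: state=(1.721, 0.843)
t=5.000: state=(1.696, 0.944)
t=5.500: state=(1.654, 1.039)
t=6.000: state=(1.606, 1.126)
t=6.500: state=(1.555, 1.207)
t=7.000: state=(1.502, 1.280)
t=7.500: state=(1.448, 1.348)
t=7.580: state=(1.439, 1.358)
compare at T: v=1.439, w=1.358

largest component: v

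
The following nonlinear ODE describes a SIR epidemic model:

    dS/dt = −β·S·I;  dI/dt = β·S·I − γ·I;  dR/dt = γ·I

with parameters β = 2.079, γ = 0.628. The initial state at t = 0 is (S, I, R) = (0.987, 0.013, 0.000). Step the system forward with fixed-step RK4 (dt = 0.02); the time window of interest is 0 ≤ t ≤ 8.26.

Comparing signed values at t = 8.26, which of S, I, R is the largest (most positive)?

largest component: R

t=0.000: state=(0.987, 0.013, 0.000)
step 1 (dt=0.02): k1=(-0.027, 0.019, 0.008), k2=(-0.027, 0.019, 0.008), k3=(-0.027, 0.019, 0.008), k4=(-0.027, 0.019, 0.008); state += dt/6·(k1+2k2+2k3+k4)
t=0.020: state=(0.986, 0.013, 0.000)
t=0.040: state=(0.986, 0.014, 0.000)
t=0.060: state=(0.985, 0.014, 0.001)
continuing one RK4 step at a time; state shown every 25 steps (Δt=0.5):
t=0.500: state=(0.968, 0.026, 0.006)
t=1.000: state=(0.931, 0.052, 0.018)
t=1.500: state=(0.864, 0.096, 0.040)
t=2.000: state=(0.756, 0.163, 0.080)
t=2.500: state=(0.612, 0.244, 0.144)
t=3.000: state=(0.458, 0.310, 0.232)
t=3.500: state=(0.325, 0.339, 0.335)
t=4.000: state=(0.229, 0.330, 0.441)
t=4.500: state=(0.165, 0.295, 0.540)
t=5.000: state=(0.125, 0.250, 0.625)
t=5.500: state=(0.098, 0.205, 0.697)
t=6.000: state=(0.081, 0.164, 0.755)
t=6.500: state=(0.070, 0.130, 0.801)
t=7.000: state=(0.062, 0.101, 0.837)
t=7.500: state=(0.056, 0.079, 0.865)
t=8.000: state=(0.052, 0.061, 0.887)
t=8.260: state=(0.051, 0.053, 0.896)
compare at T: S=0.051, I=0.053, R=0.896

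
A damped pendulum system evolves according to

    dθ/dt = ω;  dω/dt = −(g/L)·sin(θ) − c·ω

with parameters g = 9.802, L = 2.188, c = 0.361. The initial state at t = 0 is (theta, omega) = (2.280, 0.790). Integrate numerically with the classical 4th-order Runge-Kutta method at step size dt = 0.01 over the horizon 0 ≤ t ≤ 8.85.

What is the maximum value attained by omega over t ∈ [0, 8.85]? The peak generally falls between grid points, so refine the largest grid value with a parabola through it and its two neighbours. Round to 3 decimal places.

t=0.000: state=(2.280, 0.790)
step 1 (dt=0.01): k1=(0.790, -3.685), k2=(0.772, -3.667), k3=(0.772, -3.667), k4=(0.753, -3.649); state += dt/6·(k1+2k2+2k3+k4)
t=0.010: state=(2.288, 0.753)
t=0.020: state=(2.295, 0.717)
t=0.030: state=(2.302, 0.681)
continuing one RK4 step at a time; state shown every 50 steps (Δt=0.5):
t=0.500: state=(2.263, -0.816)
t=1.000: state=(1.430, -2.559)
t=1.500: state=(-0.139, -3.254)
t=2.000: state=(-1.333, -1.278)
t=2.500: state=(-1.395, 0.967)
t=3.000: state=(-0.480, 2.457)
t=3.500: state=(0.676, 1.769)
t=4.000: state=(1.077, -0.197)
t=4.500: state=(0.555, -1.714)
t=5.000: state=(-0.355, -1.590)
t=5.500: state=(-0.800, -0.102)
t=6.000: state=(-0.487, 1.221)
t=6.500: state=(0.204, 1.287)
t=7.000: state=(0.597, 0.182)
t=7.500: state=(0.393, -0.895)
t=8.000: state=(-0.132, -1.005)
t=8.500: state=(-0.449, -0.177)
t=8.850: state=(-0.393, 0.471)
largest grid value and its neighbours: omega(3.100)=2.52229, omega(3.110)=2.52286, omega(3.120)=2.52232
parabola through these three points peaks at t≈3.110 with omega≈2.52286

max omega = 2.523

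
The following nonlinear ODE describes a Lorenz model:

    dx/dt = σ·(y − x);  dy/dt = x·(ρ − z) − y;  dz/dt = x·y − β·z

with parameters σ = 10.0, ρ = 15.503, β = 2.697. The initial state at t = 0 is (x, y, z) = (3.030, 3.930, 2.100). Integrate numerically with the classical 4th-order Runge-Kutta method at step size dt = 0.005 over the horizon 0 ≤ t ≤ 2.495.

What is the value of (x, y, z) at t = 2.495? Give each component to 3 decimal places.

(x, y, z) = (1.329, 2.149, 3.520)

t=0.000: state=(3.030, 3.930, 2.100)
step 1 (dt=0.005): k1=(9.000, 36.681, 6.244), k2=(9.692, 36.843, 6.570), k3=(9.679, 36.864, 6.576), k4=(10.359, 37.044, 6.913); state += dt/6·(k1+2k2+2k3+k4)
t=0.005: state=(3.078, 4.114, 2.133)
t=0.010: state=(3.134, 4.301, 2.169)
t=0.015: state=(3.195, 4.489, 2.209)
continuing one RK4 step at a time; state shown every 20 steps (Δt=0.1):
t=0.100: state=(5.113, 8.271, 3.762)
t=0.200: state=(9.069, 13.411, 9.883)
t=0.300: state=(11.909, 12.025, 20.581)
t=0.400: state=(8.759, 3.410, 22.945)
t=0.500: state=(3.782, -0.101, 18.217)
t=0.600: state=(1.209, -0.266, 13.857)
t=0.700: state=(0.363, -0.039, 10.572)
t=0.800: state=(0.164, 0.101, 8.073)
t=0.900: state=(0.165, 0.216, 6.167)
t=1.000: state=(0.257, 0.394, 4.715)
t=1.100: state=(0.456, 0.733, 3.618)
t=1.200: state=(0.856, 1.412, 2.823)
t=1.300: state=(1.662, 2.781, 2.385)
t=1.400: state=(3.272, 5.481, 2.709)
t=1.500: state=(6.280, 10.115, 5.369)
t=1.600: state=(10.412, 14.082, 13.532)
t=1.700: state=(11.428, 9.085, 22.700)
t=1.800: state=(6.917, 1.630, 21.457)
t=1.900: state=(2.705, -0.189, 16.576)
t=2.000: state=(0.896, -0.069, 12.633)
t=2.100: state=(0.377, 0.168, 9.649)
t=2.200: state=(0.318, 0.370, 7.375)
t=2.300: state=(0.448, 0.656, 5.649)
t=2.400: state=(0.756, 1.184, 4.361)
t=2.495: state=(1.329, 2.149, 3.520)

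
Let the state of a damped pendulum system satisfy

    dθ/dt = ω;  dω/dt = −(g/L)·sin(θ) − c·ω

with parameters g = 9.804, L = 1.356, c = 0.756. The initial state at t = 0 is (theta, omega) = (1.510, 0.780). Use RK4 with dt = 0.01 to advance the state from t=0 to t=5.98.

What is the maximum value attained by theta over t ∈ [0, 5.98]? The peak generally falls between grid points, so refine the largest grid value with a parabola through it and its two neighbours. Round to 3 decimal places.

max theta = 1.550

t=0.000: state=(1.510, 0.780)
step 1 (dt=0.01): k1=(0.780, -7.806), k2=(0.741, -7.779), k3=(0.741, -7.779), k4=(0.702, -7.751); state += dt/6·(k1+2k2+2k3+k4)
t=0.010: state=(1.517, 0.702)
t=0.020: state=(1.524, 0.625)
t=0.030: state=(1.530, 0.548)
continuing one RK4 step at a time; state shown every 20 steps (Δt=0.2):
t=0.200: state=(1.517, -0.671)
t=0.400: state=(1.256, -1.896)
t=0.600: state=(0.782, -2.768)
t=0.800: state=(0.193, -2.995)
t=1.000: state=(-0.363, -2.440)
t=1.200: state=(-0.749, -1.368)
t=1.400: state=(-0.902, -0.171)
t=1.600: state=(-0.827, 0.888)
t=1.800: state=(-0.568, 1.632)
t=2.000: state=(-0.205, 1.906)
t=2.200: state=(0.159, 1.658)
t=2.400: state=(0.431, 1.018)
t=2.600: state=(0.556, 0.222)
t=2.800: state=(0.524, -0.513)
t=3.000: state=(0.366, -1.026)
t=3.200: state=(0.136, -1.215)
t=3.400: state=(-0.097, -1.063)
t=3.600: state=(-0.272, -0.656)
t=3.800: state=(-0.352, -0.139)
t=4.000: state=(-0.330, 0.339)
t=4.200: state=(-0.227, 0.666)
t=4.400: state=(-0.079, 0.776)
t=4.600: state=(0.069, 0.669)
t=4.800: state=(0.178, 0.402)
t=5.000: state=(0.225, 0.068)
t=5.200: state=(0.207, -0.236)
t=5.400: state=(0.138, -0.437)
t=5.600: state=(0.042, -0.496)
t=5.800: state=(-0.051, -0.417)
t=5.980: state=(-0.113, -0.261)
largest grid value and its neighbours: theta(0.090)=1.54926, theta(0.100)=1.54990, theta(0.110)=1.54981
parabola through these three points peaks at t≈0.104 with theta≈1.54995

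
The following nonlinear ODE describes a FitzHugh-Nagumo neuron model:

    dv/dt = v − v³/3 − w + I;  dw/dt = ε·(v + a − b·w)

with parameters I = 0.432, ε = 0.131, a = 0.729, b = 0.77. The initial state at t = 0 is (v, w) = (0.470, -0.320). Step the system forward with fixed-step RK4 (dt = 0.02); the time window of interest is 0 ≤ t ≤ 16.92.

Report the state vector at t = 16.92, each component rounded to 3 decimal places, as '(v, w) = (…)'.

(v, w) = (-1.555, 0.050)

t=0.000: state=(0.470, -0.320)
step 1 (dt=0.02): k1=(1.187, 0.189), k2=(1.195, 0.191), k3=(1.195, 0.191), k4=(1.202, 0.192); state += dt/6·(k1+2k2+2k3+k4)
t=0.020: state=(0.494, -0.316)
t=0.040: state=(0.518, -0.312)
t=0.060: state=(0.543, -0.308)
continuing one RK4 step at a time; state shown every 50 steps (Δt=1):
t=1.000: state=(1.629, -0.061)
t=2.000: state=(1.833, 0.259)
t=3.000: state=(1.735, 0.548)
t=4.000: state=(1.605, 0.794)
t=5.000: state=(1.463, 1.000)
t=6.000: state=(1.304, 1.168)
t=7.000: state=(1.115, 1.297)
t=8.000: state=(0.863, 1.388)
t=9.000: state=(0.445, 1.429)
t=10.000: state=(-0.498, 1.387)
t=11.000: state=(-1.797, 1.191)
t=12.000: state=(-1.957, 0.927)
t=13.000: state=(-1.883, 0.690)
t=14.000: state=(-1.798, 0.485)
t=15.000: state=(-1.713, 0.311)
t=16.000: state=(-1.630, 0.164)
t=16.920: state=(-1.555, 0.050)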